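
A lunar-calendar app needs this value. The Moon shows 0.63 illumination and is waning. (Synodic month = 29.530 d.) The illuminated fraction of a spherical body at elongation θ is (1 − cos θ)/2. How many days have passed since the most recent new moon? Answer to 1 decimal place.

20.9 days

From f = (1 − cos θ)/2: cos θ = 1 − 2×0.63 = -0.260; arccos → 105.1°.
Since the Moon is past full (waning), take the reflex angle: θ = 360° − 105.1° = 254.9°.
That fraction of the synodic month is 254.9/360 × 29.530 d ≈ 20.91 d.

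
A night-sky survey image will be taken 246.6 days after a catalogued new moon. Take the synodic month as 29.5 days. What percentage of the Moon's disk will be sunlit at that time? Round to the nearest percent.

Reduce mod P: 246.6 − 8×29.5 = 10.60 d into the current lunation.
Elongation θ = 360° × 10.60/29.5 ≈ 129.4°.
With cos θ = (-0.634), the lit fraction is (1 − (-0.634))/2 ≈ 0.817, so 82%.

82%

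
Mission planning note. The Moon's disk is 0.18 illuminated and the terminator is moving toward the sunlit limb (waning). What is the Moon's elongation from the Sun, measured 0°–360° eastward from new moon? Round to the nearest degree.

310°

Invert f = (1 − cos θ)/2 to get cos θ = 1 − 2(0.18) = 0.640, hence θ₀ = arccos 0.640 = 50.2°.
Waning ⇒ past full, so θ = 360° − 50.2° = 309.8°.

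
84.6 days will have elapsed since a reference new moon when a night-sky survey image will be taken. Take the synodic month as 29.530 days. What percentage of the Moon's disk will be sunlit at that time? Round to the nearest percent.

17%

84.6 d spans 2 complete synodic months (2 × 29.530 = 59.06 d) plus 25.54 d.
The Moon has covered 25.54/29.530 of its cycle, so θ ≈ 360° × 25.54/29.530 = 311.4°.
With cos θ = 0.661, the lit fraction is (1 − 0.661)/2 ≈ 0.170, so 17%.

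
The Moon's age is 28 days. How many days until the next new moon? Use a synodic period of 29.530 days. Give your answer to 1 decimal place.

1.5 days

The next new moon completes the synodic month: 29.530 − 28 = 1.530 days.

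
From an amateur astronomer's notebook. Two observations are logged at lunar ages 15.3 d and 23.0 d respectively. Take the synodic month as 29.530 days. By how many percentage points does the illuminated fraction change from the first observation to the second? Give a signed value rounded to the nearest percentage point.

-59 pp

θ₁ = 360° × 15.3/29.530 = 186.5°, f₁ = (1 − cos θ₁)/2 = 0.997.
θ₂ = 360° × 23.0/29.530 = 280.4°, f₂ = (1 − cos θ₂)/2 = 0.410.
Change = f₂ − f₁ = -0.587 → -59 percentage points.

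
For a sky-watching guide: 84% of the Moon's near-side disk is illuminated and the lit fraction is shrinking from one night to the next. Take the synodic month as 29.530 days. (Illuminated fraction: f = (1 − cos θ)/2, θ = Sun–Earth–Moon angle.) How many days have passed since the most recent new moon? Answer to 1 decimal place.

18.6 days

cos θ = 1 − 2f = -0.680, giving a principal value of 132.8°.
Waning ⇒ past full, so θ = 360° − 132.8° = 227.2°.
That fraction of the synodic month is 227.2/360 × 29.530 d ≈ 18.63 d.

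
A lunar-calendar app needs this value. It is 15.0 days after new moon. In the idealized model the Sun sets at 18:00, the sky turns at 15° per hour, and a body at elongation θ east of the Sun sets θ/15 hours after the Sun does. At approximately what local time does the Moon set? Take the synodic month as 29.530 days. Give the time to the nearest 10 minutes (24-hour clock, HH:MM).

Phase angle: θ = 360°·(15.0 d)/(29.530 d) = 182.9°.
Delay after the Sun = 182.9° / (15°/h) ≈ 12.19 h.
18:00 + 12.191 h ≈ 06:11 → 06:10 to the nearest ten minutes.

06:10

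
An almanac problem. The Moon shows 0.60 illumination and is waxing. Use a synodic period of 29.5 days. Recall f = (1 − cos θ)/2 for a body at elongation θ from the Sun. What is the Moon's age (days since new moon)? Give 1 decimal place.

8.3 days

From f = (1 − cos θ)/2: cos θ = 1 − 2×0.60 = -0.200; arccos → 101.5°.
Before full moon the principal value applies: θ = 101.5°.
Age = 29.5 × 101.5°/360° ≈ 8.32 days.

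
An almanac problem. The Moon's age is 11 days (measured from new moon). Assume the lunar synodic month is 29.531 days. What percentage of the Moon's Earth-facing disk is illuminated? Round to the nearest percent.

85%

Phase angle: θ = 360°·(11 d)/(29.531 d) = 134.1°.
With cos θ = (-0.696), the lit fraction is (1 − (-0.696))/2 ≈ 0.848, so 85%.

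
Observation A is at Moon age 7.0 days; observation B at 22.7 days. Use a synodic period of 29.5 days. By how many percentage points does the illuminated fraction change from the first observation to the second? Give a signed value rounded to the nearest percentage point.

-2 percentage points

θ₁ = 360° × 7.0/29.5 = 85.4°, f₁ = (1 − cos θ₁)/2 = 0.460.
θ₂ = 360° × 22.7/29.5 = 277.0°, f₂ = (1 − cos θ₂)/2 = 0.439.
Change = f₂ − f₁ = -0.021 → -2 percentage points.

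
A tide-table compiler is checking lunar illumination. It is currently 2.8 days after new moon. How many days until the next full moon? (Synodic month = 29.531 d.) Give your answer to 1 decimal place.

12.0 days

Full moon occurs at elongation 180°, i.e. at age 29.531 × 180/360 = 14.765 d.
That is 14.765 − 2.8 = 11.965 days ahead.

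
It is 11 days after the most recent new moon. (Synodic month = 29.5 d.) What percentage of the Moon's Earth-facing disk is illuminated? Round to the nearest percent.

85%

The Moon has covered 11/29.5 of its cycle, so θ ≈ 360° × 11/29.5 = 134.2°.
With cos θ = (-0.698), the lit fraction is (1 − (-0.698))/2 ≈ 0.849, so 85%.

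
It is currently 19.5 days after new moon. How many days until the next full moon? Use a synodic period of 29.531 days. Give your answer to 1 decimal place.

24.8 days

Full moon occurs at elongation 180°, i.e. at age 29.531 × 180/360 = 14.765 d.
This lunation's full moon (14.765 d) has passed, so add one period: 44.296 − 19.5 = 24.796 days.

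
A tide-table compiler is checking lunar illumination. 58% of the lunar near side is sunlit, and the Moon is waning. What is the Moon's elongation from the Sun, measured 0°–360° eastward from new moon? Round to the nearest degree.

Invert f = (1 − cos θ)/2 to get cos θ = 1 − 2(0.58) = -0.160, hence θ₀ = arccos -0.160 = 99.2°.
Waning ⇒ past full, so θ = 360° − 99.2° = 260.8°.

261°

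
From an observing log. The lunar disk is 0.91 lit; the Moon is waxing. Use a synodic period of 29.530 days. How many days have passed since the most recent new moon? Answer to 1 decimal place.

11.9 days

Invert f = (1 − cos θ)/2 to get cos θ = 1 − 2(0.91) = -0.820, hence θ₀ = arccos -0.820 = 145.1°.
The Moon is waxing (0°–180°), so θ = 145.1° directly.
At 360°/29.530 d per day, 145.1° corresponds to 11.90 days.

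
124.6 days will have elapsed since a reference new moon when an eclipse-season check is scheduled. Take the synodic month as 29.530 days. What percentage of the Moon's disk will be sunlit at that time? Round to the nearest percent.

40%

124.6/29.530 = 4.219 lunations, so 4 complete cycles and 6.48 d into the next.
Phase angle: θ = 360°·(6.48 d)/(29.530 d) = 79.0°.
cos 79.0° = 0.191, so f = (1 − 0.191)/2 = 0.405, so 40%.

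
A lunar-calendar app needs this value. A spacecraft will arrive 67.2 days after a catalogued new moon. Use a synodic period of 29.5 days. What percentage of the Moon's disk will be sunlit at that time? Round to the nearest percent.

59%

Reduce mod P: 67.2 − 2×29.5 = 8.20 d into the current lunation.
The Moon has covered 8.20/29.5 of its cycle, so θ ≈ 360° × 8.20/29.5 = 100.1°.
With cos θ = (-0.175), the lit fraction is (1 − (-0.175))/2 ≈ 0.587, so 59%.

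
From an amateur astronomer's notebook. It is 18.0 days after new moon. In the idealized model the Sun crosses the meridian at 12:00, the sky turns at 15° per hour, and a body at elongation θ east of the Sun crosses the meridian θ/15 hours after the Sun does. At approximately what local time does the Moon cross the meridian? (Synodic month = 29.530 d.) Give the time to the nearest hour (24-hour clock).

03:00

Phase angle: θ = 360°·(18.0 d)/(29.530 d) = 219.4°.
The Moon trails the Sun by θ/15 = 219.4/15 ≈ 14.63 hours.
12:00 + 14.63 h ≈ 02:38 → 03:00 to the nearest hour.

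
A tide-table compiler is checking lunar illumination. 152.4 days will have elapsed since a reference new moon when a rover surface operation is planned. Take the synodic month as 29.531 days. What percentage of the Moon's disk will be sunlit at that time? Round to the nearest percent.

Reduce mod P: 152.4 − 5×29.531 = 4.75 d into the current lunation.
Phase angle: θ = 360°·(4.75 d)/(29.531 d) = 57.8°.
With cos θ = 0.532, the lit fraction is (1 − 0.532)/2 ≈ 0.234, so 23%.

23%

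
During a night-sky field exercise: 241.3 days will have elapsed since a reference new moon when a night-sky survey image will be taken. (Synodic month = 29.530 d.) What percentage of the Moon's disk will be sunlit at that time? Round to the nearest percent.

26%

Reduce mod P: 241.3 − 8×29.530 = 5.06 d into the current lunation.
Elongation θ = 360° × 5.06/29.530 ≈ 61.7°.
With cos θ = 0.474, the lit fraction is (1 − 0.474)/2 ≈ 0.263, so 26%.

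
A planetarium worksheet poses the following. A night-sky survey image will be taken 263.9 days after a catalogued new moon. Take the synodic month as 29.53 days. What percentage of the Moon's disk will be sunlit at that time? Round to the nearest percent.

263.9/29.53 = 8.937 lunations, so 8 complete cycles and 27.66 d into the next.
Elongation θ = 360° × 27.66/29.53 ≈ 337.2°.
Illuminated fraction = (1 − cos 337.2°)/2 = (1 − 0.922)/2 ≈ 0.039, so 4%.

4%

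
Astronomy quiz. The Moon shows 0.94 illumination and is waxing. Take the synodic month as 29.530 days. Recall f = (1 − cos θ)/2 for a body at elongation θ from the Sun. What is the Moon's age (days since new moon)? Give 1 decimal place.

12.4 days

cos θ = 1 − 2f = -0.880, giving a principal value of 151.6°.
Waxing ⇒ before full, so θ = 151.6°.
Age = 29.530 × 151.6°/360° ≈ 12.44 days.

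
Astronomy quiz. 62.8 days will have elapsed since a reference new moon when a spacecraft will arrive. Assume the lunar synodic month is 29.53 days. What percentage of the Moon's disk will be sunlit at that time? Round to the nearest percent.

15%

62.8/29.53 = 2.127 lunations, so 2 complete cycles and 3.74 d into the next.
The Moon has covered 3.74/29.53 of its cycle, so θ ≈ 360° × 3.74/29.53 = 45.6°.
Illuminated fraction = (1 − cos 45.6°)/2 = (1 − 0.700)/2 ≈ 0.150, so 15%.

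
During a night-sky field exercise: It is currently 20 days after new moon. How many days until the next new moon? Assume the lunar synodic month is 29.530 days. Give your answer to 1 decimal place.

The next new moon completes the synodic month: 29.530 − 20 = 9.530 days.

9.5 days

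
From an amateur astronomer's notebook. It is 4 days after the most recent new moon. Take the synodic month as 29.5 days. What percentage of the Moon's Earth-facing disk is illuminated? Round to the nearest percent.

The Moon has covered 4/29.5 of its cycle, so θ ≈ 360° × 4/29.5 = 48.8°.
With cos θ = 0.659, the lit fraction is (1 − 0.659)/2 ≈ 0.171, so 17%.

17%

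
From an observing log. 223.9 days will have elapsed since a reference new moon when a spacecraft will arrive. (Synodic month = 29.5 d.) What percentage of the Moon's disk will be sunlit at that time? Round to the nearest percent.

92%

Reduce mod P: 223.9 − 7×29.5 = 17.40 d into the current lunation.
Elongation θ = 360° × 17.40/29.5 ≈ 212.3°.
With cos θ = (-0.845), the lit fraction is (1 − (-0.845))/2 ≈ 0.922, so 92%.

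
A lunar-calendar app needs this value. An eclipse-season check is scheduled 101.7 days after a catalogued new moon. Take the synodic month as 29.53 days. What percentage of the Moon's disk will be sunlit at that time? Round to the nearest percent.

Reduce mod P: 101.7 − 3×29.53 = 13.11 d into the current lunation.
Elongation θ = 360° × 13.11/29.53 ≈ 159.8°.
With cos θ = (-0.939), the lit fraction is (1 − (-0.939))/2 ≈ 0.969, so 97%.

97%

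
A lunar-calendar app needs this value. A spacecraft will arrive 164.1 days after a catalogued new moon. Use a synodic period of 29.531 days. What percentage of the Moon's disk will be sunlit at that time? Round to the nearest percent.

97%

164.1/29.531 = 5.557 lunations, so 5 complete cycles and 16.44 d into the next.
Phase angle: θ = 360°·(16.44 d)/(29.531 d) = 200.5°.
cos 200.5° = (-0.937), so f = (1 − (-0.937))/2 = 0.968, so 97%.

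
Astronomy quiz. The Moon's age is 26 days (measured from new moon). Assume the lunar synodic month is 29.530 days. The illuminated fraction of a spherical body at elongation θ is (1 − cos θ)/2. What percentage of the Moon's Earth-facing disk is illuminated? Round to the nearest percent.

Phase angle: θ = 360°·(26 d)/(29.530 d) = 317.0°.
With cos θ = 0.731, the lit fraction is (1 − 0.731)/2 ≈ 0.135, so 13%.

13%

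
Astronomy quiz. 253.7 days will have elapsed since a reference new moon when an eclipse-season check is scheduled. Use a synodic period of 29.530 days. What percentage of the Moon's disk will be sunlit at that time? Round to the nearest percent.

253.7/29.530 = 8.591 lunations, so 8 complete cycles and 17.46 d into the next.
Phase angle: θ = 360°·(17.46 d)/(29.530 d) = 212.9°.
With cos θ = (-0.840), the lit fraction is (1 − (-0.840))/2 ≈ 0.920, so 92%.

92%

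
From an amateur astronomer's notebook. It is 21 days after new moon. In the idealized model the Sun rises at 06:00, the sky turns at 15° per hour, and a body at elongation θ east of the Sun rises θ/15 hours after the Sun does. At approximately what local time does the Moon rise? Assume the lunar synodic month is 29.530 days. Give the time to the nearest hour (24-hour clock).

Elongation θ = 360° × 21/29.530 ≈ 256.0°.
At 15° of sky rotation per hour, 256.0° corresponds to a 17.07 h lag.
06:00 + 17.07 h ≈ 23:04 → 23:00 to the nearest hour.

23:00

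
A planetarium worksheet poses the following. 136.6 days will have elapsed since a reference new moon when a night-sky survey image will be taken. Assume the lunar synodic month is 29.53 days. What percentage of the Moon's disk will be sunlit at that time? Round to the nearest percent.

85%

136.6/29.53 = 4.626 lunations, so 4 complete cycles and 18.48 d into the next.
Phase angle: θ = 360°·(18.48 d)/(29.53 d) = 225.3°.
With cos θ = (-0.704), the lit fraction is (1 − (-0.704))/2 ≈ 0.852, so 85%.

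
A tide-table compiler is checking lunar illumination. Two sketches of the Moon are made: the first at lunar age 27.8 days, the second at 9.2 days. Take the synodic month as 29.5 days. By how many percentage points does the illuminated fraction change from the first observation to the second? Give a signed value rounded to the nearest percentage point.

+66 percentage points

θ₁ = 360° × 27.8/29.5 = 339.3°, f₁ = (1 − cos θ₁)/2 = 0.032.
θ₂ = 360° × 9.2/29.5 = 112.3°, f₂ = (1 − cos θ₂)/2 = 0.689.
Change = f₂ − f₁ = +0.657 → +66 percentage points.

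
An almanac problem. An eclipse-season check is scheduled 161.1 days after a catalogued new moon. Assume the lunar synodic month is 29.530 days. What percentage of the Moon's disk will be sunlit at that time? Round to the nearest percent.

161.1 d spans 5 complete synodic months (5 × 29.530 = 147.65 d) plus 13.45 d.
Elongation θ = 360° × 13.45/29.530 ≈ 164.0°.
Illuminated fraction = (1 − cos 164.0°)/2 = (1 − (-0.961))/2 ≈ 0.981, so 98%.

98%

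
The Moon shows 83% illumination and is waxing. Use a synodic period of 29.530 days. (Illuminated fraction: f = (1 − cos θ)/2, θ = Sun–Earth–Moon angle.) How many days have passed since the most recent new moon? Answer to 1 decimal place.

cos θ = 1 − 2f = -0.660, giving a principal value of 131.3°.
The Moon is waxing (0°–180°), so θ = 131.3° directly.
At 360°/29.530 d per day, 131.3° corresponds to 10.77 days.

10.8 days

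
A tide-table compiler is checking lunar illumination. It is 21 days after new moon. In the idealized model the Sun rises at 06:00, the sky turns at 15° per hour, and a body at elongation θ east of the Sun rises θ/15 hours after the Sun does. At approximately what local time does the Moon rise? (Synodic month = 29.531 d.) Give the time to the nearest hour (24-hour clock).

Phase angle: θ = 360°·(21 d)/(29.531 d) = 256.0°.
The Moon trails the Sun by θ/15 = 256.0/15 ≈ 17.07 hours.
06:00 + 17.07 h ≈ 23:04 → 23:00 to the nearest hour.

23:00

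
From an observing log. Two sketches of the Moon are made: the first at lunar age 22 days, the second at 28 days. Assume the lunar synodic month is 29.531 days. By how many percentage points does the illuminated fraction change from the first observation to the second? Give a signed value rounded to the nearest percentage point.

First observation: θ = 360°·22/29.531 = 268.2°, so f = 0.516.
Second observation: θ = 341.3°, f = 0.026.
Δf = 0.026 − 0.516 = -0.489, i.e. -49 pp.

-49 pp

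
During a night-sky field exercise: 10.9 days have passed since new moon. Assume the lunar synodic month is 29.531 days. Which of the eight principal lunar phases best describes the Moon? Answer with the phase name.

At 10.9/29.531 of the cycle, θ ≈ 133° — the waxing gibbous range.

waxing gibbous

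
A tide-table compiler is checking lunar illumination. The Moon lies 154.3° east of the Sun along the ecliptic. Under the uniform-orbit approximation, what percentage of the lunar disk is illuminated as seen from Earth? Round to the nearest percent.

cos 154.3° = (-0.901), so f = (1 − (-0.901))/2 = 0.951, i.e. 95%.

95%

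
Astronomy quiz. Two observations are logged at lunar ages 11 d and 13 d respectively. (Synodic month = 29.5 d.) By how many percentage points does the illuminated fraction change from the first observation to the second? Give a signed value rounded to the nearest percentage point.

+12 pp

θ₁ = 360° × 11/29.5 = 134.2°, f₁ = (1 − cos θ₁)/2 = 0.849.
θ₂ = 360° × 13/29.5 = 158.6°, f₂ = (1 − cos θ₂)/2 = 0.966.
Change = f₂ − f₁ = +0.117 → +12 percentage points.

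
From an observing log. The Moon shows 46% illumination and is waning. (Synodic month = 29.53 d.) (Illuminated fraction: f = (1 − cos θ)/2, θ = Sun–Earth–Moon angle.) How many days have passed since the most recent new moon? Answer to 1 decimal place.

cos θ = 1 − 2f = 0.080, giving a principal value of 85.4°.
Since the Moon is past full (waning), take the reflex angle: θ = 360° − 85.4° = 274.6°.
That fraction of the synodic month is 274.6/360 × 29.53 d ≈ 22.52 d.

22.5 days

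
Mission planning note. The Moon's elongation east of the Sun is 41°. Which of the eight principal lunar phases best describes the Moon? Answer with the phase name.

waxing crescent

The waxing crescent sector spans roughly 22°–68°; 41° falls inside it.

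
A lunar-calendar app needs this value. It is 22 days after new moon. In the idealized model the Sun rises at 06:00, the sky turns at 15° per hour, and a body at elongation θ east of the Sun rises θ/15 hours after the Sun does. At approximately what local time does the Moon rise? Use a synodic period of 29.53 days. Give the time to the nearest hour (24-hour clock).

The Moon has covered 22/29.53 of its cycle, so θ ≈ 360° × 22/29.53 = 268.2°.
At 15° of sky rotation per hour, 268.2° corresponds to a 17.88 h lag.
06:00 + 17.88 h ≈ 23:53 → 00:00 to the nearest hour.

00:00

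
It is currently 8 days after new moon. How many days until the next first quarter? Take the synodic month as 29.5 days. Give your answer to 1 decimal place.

28.9 days

First quarter occurs at elongation 90°, i.e. at age 29.5 × 90/360 = 7.375 d.
Already past this cycle's first quarter; the next is at 7.375 + 29.5 = 36.875 d, so 36.875 − 8 = 28.875 days.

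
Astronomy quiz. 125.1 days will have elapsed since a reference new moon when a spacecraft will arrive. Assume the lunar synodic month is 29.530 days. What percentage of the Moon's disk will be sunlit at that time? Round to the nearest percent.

125.1/29.530 = 4.236 lunations, so 4 complete cycles and 6.98 d into the next.
Elongation θ = 360° × 6.98/29.530 ≈ 85.1°.
Illuminated fraction = (1 − cos 85.1°)/2 = (1 − 0.086)/2 ≈ 0.457, so 46%.

46%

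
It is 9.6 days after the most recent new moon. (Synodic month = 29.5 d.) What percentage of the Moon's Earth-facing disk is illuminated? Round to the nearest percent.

73%

Phase angle: θ = 360°·(9.6 d)/(29.5 d) = 117.2°.
cos 117.2° = (-0.456), so f = (1 − (-0.456))/2 = 0.728, so 73%.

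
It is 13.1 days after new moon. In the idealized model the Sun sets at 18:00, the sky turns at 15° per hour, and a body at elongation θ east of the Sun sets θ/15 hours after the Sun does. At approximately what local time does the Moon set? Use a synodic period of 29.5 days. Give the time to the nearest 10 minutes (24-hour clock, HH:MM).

04:40

Phase angle: θ = 360°·(13.1 d)/(29.5 d) = 159.9°.
At 15° of sky rotation per hour, 159.9° corresponds to a 10.66 h lag.
18:00 + 10.658 h ≈ 04:39 → 04:40 to the nearest ten minutes.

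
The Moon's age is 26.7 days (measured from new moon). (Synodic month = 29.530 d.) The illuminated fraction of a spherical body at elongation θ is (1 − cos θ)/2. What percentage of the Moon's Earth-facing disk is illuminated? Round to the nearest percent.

9%

Phase angle: θ = 360°·(26.7 d)/(29.530 d) = 325.5°.
cos 325.5° = 0.824, so f = (1 − 0.824)/2 = 0.088, so 9%.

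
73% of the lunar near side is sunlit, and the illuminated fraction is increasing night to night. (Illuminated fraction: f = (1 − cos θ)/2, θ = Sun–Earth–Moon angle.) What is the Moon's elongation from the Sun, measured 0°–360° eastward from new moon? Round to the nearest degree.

From f = (1 − cos θ)/2: cos θ = 1 − 2×0.73 = -0.460; arccos → 117.4°.
The Moon is waxing (0°–180°), so θ = 117.4° directly.

117°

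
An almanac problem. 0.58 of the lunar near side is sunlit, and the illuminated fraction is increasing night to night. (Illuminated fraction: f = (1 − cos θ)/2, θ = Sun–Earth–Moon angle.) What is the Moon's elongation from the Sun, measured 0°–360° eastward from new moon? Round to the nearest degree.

99°

cos θ = 1 − 2f = -0.160, giving a principal value of 99.2°.
Before full moon the principal value applies: θ = 99.2°.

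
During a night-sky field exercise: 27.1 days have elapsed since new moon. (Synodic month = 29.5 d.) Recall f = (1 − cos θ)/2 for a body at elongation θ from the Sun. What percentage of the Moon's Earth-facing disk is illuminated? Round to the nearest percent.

6%

Elongation θ = 360° × 27.1/29.5 ≈ 330.7°.
cos 330.7° = 0.872, so f = (1 − 0.872)/2 = 0.064, so 6%.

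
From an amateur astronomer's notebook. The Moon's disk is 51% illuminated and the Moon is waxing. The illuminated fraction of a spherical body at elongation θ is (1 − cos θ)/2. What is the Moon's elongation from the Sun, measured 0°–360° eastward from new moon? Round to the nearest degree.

91°

cos θ = 1 − 2f = -0.020, giving a principal value of 91.1°.
Before full moon the principal value applies: θ = 91.1°.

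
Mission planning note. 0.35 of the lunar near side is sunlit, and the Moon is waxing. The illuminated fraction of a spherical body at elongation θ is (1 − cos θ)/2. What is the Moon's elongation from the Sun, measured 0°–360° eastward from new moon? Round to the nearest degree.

Invert f = (1 − cos θ)/2 to get cos θ = 1 − 2(0.35) = 0.300, hence θ₀ = arccos 0.300 = 72.5°.
Before full moon the principal value applies: θ = 72.5°.

73°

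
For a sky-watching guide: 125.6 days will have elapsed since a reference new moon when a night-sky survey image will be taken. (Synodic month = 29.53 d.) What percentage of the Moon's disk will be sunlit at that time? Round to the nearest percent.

51%

125.6/29.53 = 4.253 lunations, so 4 complete cycles and 7.48 d into the next.
The Moon has covered 7.48/29.53 of its cycle, so θ ≈ 360° × 7.48/29.53 = 91.2°.
Illuminated fraction = (1 − cos 91.2°)/2 = (1 − (-0.021))/2 ≈ 0.510, so 51%.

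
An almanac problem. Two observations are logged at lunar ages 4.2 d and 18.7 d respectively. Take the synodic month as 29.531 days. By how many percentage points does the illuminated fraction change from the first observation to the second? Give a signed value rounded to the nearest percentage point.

+65 pp

First observation: θ = 360°·4.2/29.531 = 51.2°, so f = 0.187.
Second observation: θ = 228.0°, f = 0.835.
Δf = 0.835 − 0.187 = +0.648, i.e. +65 pp.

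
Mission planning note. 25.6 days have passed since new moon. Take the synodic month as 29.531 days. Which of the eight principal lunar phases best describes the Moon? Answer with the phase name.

At 25.6/29.531 of the cycle, θ ≈ 312° — the waning crescent range.

waning crescent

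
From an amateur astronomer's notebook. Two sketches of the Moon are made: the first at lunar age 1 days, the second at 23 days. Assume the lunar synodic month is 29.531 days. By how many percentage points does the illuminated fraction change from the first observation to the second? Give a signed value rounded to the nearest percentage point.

θ₁ = 360° × 1/29.531 = 12.2°, f₁ = (1 − cos θ₁)/2 = 0.011.
θ₂ = 360° × 23/29.531 = 280.4°, f₂ = (1 − cos θ₂)/2 = 0.410.
Change = f₂ − f₁ = +0.399 → +40 percentage points.

+40 percentage points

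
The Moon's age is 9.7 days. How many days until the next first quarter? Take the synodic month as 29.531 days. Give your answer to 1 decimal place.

First quarter is 0.25 of the way through the cycle: age 0.25 × 29.531 = 7.383 d.
Already past this cycle's first quarter; the next is at 7.383 + 29.531 = 36.914 d, so 36.914 − 9.7 = 27.214 days.

27.2 days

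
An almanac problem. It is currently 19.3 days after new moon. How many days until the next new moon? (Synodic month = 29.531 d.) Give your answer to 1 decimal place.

The next new moon completes the synodic month: 29.531 − 19.3 = 10.231 days.

10.2 days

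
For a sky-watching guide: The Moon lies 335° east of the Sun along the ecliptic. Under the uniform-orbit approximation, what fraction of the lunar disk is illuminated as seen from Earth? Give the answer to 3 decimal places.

f = (1 − cos 335°)/2 = (1 − 0.906)/2 ≈ 0.047.

0.047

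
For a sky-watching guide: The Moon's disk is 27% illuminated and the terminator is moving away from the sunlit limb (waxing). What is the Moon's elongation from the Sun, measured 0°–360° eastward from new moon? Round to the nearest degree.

63°

From f = (1 − cos θ)/2: cos θ = 1 − 2×0.27 = 0.460; arccos → 62.6°.
The Moon is waxing (0°–180°), so θ = 62.6° directly.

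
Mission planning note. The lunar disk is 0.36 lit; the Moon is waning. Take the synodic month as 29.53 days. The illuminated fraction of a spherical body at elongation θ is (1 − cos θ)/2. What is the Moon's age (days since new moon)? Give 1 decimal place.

23.5 days

Invert f = (1 − cos θ)/2 to get cos θ = 1 − 2(0.36) = 0.280, hence θ₀ = arccos 0.280 = 73.7°.
Since the Moon is past full (waning), take the reflex angle: θ = 360° − 73.7° = 286.3°.
Age = 29.53 × 286.3°/360° ≈ 23.48 days.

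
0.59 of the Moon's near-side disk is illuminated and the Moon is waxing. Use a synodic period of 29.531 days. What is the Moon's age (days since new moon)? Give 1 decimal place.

cos θ = 1 − 2f = -0.180, giving a principal value of 100.4°.
The Moon is waxing (0°–180°), so θ = 100.4° directly.
At 360°/29.531 d per day, 100.4° corresponds to 8.23 days.

8.2 days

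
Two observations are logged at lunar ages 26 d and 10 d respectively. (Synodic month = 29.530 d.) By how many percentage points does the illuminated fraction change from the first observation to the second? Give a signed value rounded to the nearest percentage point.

+63 pp

First observation: θ = 360°·26/29.530 = 317.0°, so f = 0.135.
Second observation: θ = 121.9°, f = 0.764.
Δf = 0.764 − 0.135 = +0.630, i.e. +63 pp.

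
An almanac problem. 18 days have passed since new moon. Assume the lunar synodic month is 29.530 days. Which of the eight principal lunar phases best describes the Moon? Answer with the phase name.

waning gibbous

At 18/29.530 of the cycle, θ ≈ 219° — the waning gibbous range.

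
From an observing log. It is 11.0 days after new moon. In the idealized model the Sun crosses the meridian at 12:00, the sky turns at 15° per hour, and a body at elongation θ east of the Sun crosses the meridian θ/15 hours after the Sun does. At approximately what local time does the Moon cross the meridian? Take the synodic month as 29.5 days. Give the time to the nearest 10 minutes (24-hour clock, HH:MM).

Elongation θ = 360° × 11.0/29.5 ≈ 134.2°.
Delay after the Sun = 134.2° / (15°/h) ≈ 8.95 h.
12:00 + 8.949 h ≈ 20:57 → 21:00 to the nearest ten minutes.

21:00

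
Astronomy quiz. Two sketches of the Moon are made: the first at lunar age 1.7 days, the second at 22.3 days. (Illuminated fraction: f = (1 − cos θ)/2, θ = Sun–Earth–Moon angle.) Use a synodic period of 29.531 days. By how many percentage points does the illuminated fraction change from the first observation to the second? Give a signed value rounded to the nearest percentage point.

+45 percentage points

θ₁ = 360° × 1.7/29.531 = 20.7°, f₁ = (1 − cos θ₁)/2 = 0.032.
θ₂ = 360° × 22.3/29.531 = 271.8°, f₂ = (1 − cos θ₂)/2 = 0.484.
Change = f₂ − f₁ = +0.452 → +45 percentage points.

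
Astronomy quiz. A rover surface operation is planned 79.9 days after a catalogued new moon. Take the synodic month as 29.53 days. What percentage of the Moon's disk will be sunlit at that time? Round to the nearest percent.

Reduce mod P: 79.9 − 2×29.53 = 20.84 d into the current lunation.
Elongation θ = 360° × 20.84/29.53 ≈ 254.1°.
With cos θ = (-0.275), the lit fraction is (1 − (-0.275))/2 ≈ 0.637, so 64%.

64%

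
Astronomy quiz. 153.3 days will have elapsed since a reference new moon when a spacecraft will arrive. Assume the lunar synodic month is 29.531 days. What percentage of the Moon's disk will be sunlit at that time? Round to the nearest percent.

32%

153.3 d spans 5 complete synodic months (5 × 29.531 = 147.66 d) plus 5.65 d.
The Moon has covered 5.65/29.531 of its cycle, so θ ≈ 360° × 5.65/29.531 = 68.8°.
With cos θ = 0.361, the lit fraction is (1 − 0.361)/2 ≈ 0.319, so 32%.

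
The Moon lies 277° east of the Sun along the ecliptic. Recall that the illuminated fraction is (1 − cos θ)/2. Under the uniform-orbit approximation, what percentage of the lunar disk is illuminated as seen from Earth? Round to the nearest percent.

44%

cos 277° = 0.122, so f = (1 − 0.122)/2 = 0.439, i.e. 44%.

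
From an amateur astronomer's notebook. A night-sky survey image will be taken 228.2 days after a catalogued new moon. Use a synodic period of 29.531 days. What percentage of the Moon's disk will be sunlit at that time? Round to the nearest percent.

Reduce mod P: 228.2 − 7×29.531 = 21.48 d into the current lunation.
Elongation θ = 360° × 21.48/29.531 ≈ 261.9°.
Illuminated fraction = (1 − cos 261.9°)/2 = (1 − (-0.141))/2 ≈ 0.571, so 57%.

57%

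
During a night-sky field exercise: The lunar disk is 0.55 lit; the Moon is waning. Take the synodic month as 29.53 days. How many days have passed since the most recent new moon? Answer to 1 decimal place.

21.7 days

Invert f = (1 − cos θ)/2 to get cos θ = 1 − 2(0.55) = -0.100, hence θ₀ = arccos -0.100 = 95.7°.
A waning Moon lies in 180°–360°, so θ = 360° − 95.7° = 264.3°.
At 360°/29.53 d per day, 264.3° corresponds to 21.68 days.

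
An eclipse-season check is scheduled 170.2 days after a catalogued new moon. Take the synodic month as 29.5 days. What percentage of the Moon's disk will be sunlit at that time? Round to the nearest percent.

Reduce mod P: 170.2 − 5×29.5 = 22.70 d into the current lunation.
Phase angle: θ = 360°·(22.70 d)/(29.5 d) = 277.0°.
Illuminated fraction = (1 − cos 277.0°)/2 = (1 − 0.122)/2 ≈ 0.439, so 44%.

44%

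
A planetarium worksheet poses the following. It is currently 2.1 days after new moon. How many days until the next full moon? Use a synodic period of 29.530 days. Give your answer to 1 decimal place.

12.7 days

Full moon is 0.5 of the way through the cycle: age 0.5 × 29.530 = 14.765 d.
That is 14.765 − 2.1 = 12.665 days ahead.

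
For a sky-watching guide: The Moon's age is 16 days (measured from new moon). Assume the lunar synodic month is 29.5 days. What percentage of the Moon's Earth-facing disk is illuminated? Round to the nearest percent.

98%

The Moon has covered 16/29.5 of its cycle, so θ ≈ 360° × 16/29.5 = 195.3°.
With cos θ = (-0.965), the lit fraction is (1 − (-0.965))/2 ≈ 0.982, so 98%.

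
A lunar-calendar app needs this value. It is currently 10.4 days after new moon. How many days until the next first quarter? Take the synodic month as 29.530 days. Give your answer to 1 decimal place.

26.5 days

First quarter is 0.25 of the way through the cycle: age 0.25 × 29.530 = 7.383 d.
This lunation's first quarter (7.383 d) has passed, so add one period: 36.913 − 10.4 = 26.513 days.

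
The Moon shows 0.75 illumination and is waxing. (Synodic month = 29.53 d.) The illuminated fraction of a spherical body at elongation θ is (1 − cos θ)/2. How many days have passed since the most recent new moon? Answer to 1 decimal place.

9.8 days

Invert f = (1 − cos θ)/2 to get cos θ = 1 − 2(0.75) = -0.500, hence θ₀ = arccos -0.500 = 120.0°.
Before full moon the principal value applies: θ = 120.0°.
At 360°/29.53 d per day, 120.0° corresponds to 9.84 days.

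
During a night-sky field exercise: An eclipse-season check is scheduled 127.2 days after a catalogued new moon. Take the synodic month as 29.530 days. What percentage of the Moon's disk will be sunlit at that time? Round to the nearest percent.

68%

127.2 d spans 4 complete synodic months (4 × 29.530 = 118.12 d) plus 9.08 d.
Elongation θ = 360° × 9.08/29.530 ≈ 110.7°.
Illuminated fraction = (1 − cos 110.7°)/2 = (1 − (-0.353))/2 ≈ 0.677, so 68%.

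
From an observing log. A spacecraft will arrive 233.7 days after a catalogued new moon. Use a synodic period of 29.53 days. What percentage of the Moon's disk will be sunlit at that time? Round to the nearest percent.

7%

Reduce mod P: 233.7 − 7×29.53 = 26.99 d into the current lunation.
The Moon has covered 26.99/29.53 of its cycle, so θ ≈ 360° × 26.99/29.53 = 329.0°.
Illuminated fraction = (1 − cos 329.0°)/2 = (1 − 0.857)/2 ≈ 0.071, so 7%.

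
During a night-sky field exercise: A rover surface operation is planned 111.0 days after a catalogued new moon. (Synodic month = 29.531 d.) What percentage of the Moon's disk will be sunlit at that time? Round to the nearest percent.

47%

Reduce mod P: 111.0 − 3×29.531 = 22.41 d into the current lunation.
The Moon has covered 22.41/29.531 of its cycle, so θ ≈ 360° × 22.41/29.531 = 273.2°.
Illuminated fraction = (1 − cos 273.2°)/2 = (1 − 0.055)/2 ≈ 0.472, so 47%.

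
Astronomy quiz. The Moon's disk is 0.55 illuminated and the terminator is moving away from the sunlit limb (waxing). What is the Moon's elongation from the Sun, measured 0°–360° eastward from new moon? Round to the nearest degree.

Invert f = (1 − cos θ)/2 to get cos θ = 1 − 2(0.55) = -0.100, hence θ₀ = arccos -0.100 = 95.7°.
Waxing ⇒ before full, so θ = 95.7°.

96°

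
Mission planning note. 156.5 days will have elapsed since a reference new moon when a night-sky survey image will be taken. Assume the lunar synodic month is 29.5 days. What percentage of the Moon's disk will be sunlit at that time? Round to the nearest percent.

67%

Reduce mod P: 156.5 − 5×29.5 = 9.00 d into the current lunation.
Phase angle: θ = 360°·(9.00 d)/(29.5 d) = 109.8°.
Illuminated fraction = (1 − cos 109.8°)/2 = (1 − (-0.339))/2 ≈ 0.670, so 67%.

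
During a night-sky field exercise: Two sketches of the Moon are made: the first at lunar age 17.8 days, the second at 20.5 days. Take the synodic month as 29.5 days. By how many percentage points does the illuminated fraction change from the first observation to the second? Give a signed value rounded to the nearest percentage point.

First observation: θ = 360°·17.8/29.5 = 217.2°, so f = 0.898.
Second observation: θ = 250.2°, f = 0.670.
Δf = 0.670 − 0.898 = -0.229, i.e. -23 pp.

-23 pp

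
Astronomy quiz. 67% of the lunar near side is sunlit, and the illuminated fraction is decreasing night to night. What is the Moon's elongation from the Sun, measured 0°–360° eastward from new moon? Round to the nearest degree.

cos θ = 1 − 2f = -0.340, giving a principal value of 109.9°.
Since the Moon is past full (waning), take the reflex angle: θ = 360° − 109.9° = 250.1°.

250°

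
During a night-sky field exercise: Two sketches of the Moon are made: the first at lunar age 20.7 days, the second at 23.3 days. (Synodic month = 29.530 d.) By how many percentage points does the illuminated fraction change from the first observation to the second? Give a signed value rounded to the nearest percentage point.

First observation: θ = 360°·20.7/29.530 = 252.4°, so f = 0.652.
Second observation: θ = 284.1°, f = 0.379.
Δf = 0.379 − 0.652 = -0.273, i.e. -27 pp.

-27 pp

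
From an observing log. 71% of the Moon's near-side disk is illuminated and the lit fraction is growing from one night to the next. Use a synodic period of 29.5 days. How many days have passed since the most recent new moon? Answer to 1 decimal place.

9.4 days

cos θ = 1 − 2f = -0.420, giving a principal value of 114.8°.
Before full moon the principal value applies: θ = 114.8°.
At 360°/29.5 d per day, 114.8° corresponds to 9.41 days.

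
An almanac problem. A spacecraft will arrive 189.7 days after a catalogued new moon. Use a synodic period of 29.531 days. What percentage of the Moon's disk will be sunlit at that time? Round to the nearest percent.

94%

189.7/29.531 = 6.424 lunations, so 6 complete cycles and 12.51 d into the next.
Phase angle: θ = 360°·(12.51 d)/(29.531 d) = 152.6°.
Illuminated fraction = (1 − cos 152.6°)/2 = (1 − (-0.887))/2 ≈ 0.944, so 94%.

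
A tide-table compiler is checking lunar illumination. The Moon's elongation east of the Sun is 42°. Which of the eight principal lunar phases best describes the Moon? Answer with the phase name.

waxing crescent

The waxing crescent sector spans roughly 22°–68°; 42° falls inside it.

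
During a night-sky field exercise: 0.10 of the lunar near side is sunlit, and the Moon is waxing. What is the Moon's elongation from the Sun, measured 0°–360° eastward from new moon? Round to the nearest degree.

cos θ = 1 − 2f = 0.800, giving a principal value of 36.9°.
The Moon is waxing (0°–180°), so θ = 36.9° directly.

37°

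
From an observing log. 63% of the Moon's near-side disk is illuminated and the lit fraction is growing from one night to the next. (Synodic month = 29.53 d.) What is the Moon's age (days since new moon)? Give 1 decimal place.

Invert f = (1 − cos θ)/2 to get cos θ = 1 − 2(0.63) = -0.260, hence θ₀ = arccos -0.260 = 105.1°.
The Moon is waxing (0°–180°), so θ = 105.1° directly.
That fraction of the synodic month is 105.1/360 × 29.53 d ≈ 8.62 d.

8.6 days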